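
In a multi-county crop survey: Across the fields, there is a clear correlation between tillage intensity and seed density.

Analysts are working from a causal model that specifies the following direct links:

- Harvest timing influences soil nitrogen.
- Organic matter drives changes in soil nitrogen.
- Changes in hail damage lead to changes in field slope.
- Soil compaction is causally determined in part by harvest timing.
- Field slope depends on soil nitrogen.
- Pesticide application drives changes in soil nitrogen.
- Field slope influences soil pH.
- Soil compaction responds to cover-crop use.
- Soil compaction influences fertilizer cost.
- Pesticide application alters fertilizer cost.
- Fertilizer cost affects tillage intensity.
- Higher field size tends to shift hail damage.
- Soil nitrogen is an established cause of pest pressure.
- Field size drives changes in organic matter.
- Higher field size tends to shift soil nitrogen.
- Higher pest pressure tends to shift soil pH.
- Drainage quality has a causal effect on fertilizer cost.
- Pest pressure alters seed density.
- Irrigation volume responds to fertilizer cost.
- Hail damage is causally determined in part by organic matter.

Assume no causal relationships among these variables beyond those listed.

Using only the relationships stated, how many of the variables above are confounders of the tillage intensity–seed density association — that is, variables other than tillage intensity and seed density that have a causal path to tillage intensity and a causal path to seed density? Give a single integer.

The common causes are: harvest timing (to tillage intensity via harvest timing → soil compaction → fertilizer cost → tillage intensity; to seed density via harvest timing → soil nitrogen → pest pressure → seed density); pesticide application (to tillage intensity via pesticide application → fertilizer cost → tillage intensity; to seed density via pesticide application → soil nitrogen → pest pressure → seed density).
Every other variable lacks a causal path to at least one of tillage intensity and seed density.

2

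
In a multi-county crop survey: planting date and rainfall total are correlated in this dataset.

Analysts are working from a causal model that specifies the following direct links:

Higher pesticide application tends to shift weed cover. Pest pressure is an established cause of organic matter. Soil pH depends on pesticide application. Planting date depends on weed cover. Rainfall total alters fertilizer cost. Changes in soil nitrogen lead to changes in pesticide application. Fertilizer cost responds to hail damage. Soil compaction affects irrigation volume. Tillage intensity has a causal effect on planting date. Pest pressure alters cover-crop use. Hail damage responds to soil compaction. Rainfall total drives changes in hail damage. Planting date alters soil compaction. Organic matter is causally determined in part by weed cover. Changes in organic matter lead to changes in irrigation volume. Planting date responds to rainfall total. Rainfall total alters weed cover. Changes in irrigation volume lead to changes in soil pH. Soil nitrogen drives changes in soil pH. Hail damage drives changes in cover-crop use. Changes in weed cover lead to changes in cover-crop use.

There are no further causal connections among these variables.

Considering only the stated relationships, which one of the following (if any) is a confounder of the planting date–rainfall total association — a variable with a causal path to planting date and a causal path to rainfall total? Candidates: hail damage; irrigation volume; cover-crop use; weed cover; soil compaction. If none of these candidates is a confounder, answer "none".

none

None of the listed candidates has causal paths to both planting date and rainfall total in the stated relationships, so none is a common cause.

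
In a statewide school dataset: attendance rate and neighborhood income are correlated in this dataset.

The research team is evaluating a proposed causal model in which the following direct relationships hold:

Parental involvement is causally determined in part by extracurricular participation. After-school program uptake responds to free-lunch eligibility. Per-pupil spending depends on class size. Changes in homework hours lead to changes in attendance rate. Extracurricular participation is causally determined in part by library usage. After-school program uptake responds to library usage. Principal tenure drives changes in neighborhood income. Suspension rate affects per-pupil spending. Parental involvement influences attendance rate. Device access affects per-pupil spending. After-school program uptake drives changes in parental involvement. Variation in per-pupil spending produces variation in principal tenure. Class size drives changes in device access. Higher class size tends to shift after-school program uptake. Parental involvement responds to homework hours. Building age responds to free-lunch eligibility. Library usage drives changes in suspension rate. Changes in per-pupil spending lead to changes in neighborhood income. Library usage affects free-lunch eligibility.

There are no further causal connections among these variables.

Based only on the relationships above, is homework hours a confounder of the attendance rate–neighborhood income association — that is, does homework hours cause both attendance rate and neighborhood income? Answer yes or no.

no

Homework hours has no stated causal path to neighborhood income. A confounder must cause both variables, so homework hours does not qualify.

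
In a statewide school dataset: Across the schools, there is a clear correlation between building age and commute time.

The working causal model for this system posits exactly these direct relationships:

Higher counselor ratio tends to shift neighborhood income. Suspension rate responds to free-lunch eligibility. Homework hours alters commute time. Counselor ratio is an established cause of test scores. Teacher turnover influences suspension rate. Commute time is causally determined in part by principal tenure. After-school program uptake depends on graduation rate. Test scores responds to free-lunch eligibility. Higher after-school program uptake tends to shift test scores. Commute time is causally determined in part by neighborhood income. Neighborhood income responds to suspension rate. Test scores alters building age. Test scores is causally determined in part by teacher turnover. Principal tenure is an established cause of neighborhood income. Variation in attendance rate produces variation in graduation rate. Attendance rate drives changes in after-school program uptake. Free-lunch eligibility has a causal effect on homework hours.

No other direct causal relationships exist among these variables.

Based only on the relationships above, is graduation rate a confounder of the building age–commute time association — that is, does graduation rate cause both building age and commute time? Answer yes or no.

Graduation rate has no stated causal path to commute time. A confounder must cause both variables, so graduation rate does not qualify.

no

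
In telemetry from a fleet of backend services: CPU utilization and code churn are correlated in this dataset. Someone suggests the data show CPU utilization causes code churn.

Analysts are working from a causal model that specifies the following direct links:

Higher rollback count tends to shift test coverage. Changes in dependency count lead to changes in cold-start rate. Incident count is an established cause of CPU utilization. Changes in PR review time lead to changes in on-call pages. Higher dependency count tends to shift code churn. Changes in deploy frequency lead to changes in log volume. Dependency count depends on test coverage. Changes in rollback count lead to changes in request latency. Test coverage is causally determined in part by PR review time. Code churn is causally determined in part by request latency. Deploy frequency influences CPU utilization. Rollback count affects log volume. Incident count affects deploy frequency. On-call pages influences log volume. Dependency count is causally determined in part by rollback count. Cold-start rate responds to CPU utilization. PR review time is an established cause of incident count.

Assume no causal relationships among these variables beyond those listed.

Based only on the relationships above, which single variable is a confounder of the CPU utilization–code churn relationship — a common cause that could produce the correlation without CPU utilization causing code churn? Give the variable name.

PR review time has a causal path to CPU utilization (PR review time → incident count → CPU utilization) and a separate causal path to code churn (PR review time → test coverage → dependency count → code churn), so it is a common cause of both.
No stated relationship gives CPU utilization a causal route to code churn, so the correlation is explained by the shared upstream cause rather than a direct effect.

PR review time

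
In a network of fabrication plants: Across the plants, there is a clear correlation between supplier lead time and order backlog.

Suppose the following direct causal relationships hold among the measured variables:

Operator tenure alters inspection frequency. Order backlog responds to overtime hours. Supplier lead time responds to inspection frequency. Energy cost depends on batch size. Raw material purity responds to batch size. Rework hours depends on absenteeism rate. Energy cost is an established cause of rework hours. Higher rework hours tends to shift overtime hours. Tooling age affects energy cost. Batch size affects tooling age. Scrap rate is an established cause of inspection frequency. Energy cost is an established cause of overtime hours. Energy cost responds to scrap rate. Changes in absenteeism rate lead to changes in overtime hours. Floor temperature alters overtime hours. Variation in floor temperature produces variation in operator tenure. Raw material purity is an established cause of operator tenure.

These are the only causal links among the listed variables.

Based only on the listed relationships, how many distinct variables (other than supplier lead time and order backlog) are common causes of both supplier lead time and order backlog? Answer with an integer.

The common causes are: batch size (to supplier lead time via batch size → raw material purity → operator tenure → inspection frequency → supplier lead time; to order backlog via batch size → energy cost → overtime hours → order backlog); floor temperature (to supplier lead time via floor temperature → operator tenure → inspection frequency → supplier lead time; to order backlog via floor temperature → overtime hours → order backlog); scrap rate (to supplier lead time via scrap rate → inspection frequency → supplier lead time; to order backlog via scrap rate → energy cost → overtime hours → order backlog).
Every other variable lacks a causal path to at least one of supplier lead time and order backlog.

3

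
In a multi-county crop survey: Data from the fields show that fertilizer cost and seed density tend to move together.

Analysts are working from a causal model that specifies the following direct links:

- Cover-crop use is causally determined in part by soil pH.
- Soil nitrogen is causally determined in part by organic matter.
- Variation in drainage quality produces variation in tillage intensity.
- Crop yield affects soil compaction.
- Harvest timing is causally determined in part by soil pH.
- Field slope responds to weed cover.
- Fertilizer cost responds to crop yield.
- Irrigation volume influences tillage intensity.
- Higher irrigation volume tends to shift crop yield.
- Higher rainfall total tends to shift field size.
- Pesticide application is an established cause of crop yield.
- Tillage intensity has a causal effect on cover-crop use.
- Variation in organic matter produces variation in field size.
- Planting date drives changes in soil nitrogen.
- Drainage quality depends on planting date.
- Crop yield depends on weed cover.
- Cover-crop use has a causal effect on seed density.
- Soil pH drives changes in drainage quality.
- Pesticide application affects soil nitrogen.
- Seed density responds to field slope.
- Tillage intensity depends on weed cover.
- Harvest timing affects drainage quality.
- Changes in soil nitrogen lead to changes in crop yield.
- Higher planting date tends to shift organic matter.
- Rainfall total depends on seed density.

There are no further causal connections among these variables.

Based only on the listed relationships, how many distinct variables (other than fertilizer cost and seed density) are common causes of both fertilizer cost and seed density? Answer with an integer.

3

The common causes are: irrigation volume (to fertilizer cost via irrigation volume → crop yield → fertilizer cost; to seed density via irrigation volume → tillage intensity → cover-crop use → seed density); planting date (to fertilizer cost via planting date → soil nitrogen → crop yield → fertilizer cost; to seed density via planting date → drainage quality → tillage intensity → cover-crop use → seed density); weed cover (to fertilizer cost via weed cover → crop yield → fertilizer cost; to seed density via weed cover → field slope → seed density).
Every other variable lacks a causal path to at least one of fertilizer cost and seed density.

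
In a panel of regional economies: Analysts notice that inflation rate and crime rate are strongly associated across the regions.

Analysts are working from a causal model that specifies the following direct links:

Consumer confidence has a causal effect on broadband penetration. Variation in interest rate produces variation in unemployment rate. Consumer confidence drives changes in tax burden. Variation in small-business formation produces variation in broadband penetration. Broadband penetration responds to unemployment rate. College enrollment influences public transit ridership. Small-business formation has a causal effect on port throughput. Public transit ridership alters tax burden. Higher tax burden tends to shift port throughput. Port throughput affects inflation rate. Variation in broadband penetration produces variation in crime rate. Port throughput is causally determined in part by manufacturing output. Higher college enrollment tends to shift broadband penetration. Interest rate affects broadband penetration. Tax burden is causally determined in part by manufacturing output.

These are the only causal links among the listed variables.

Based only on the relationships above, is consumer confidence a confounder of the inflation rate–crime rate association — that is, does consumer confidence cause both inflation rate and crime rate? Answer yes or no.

yes

Consumer confidence has a causal path to inflation rate (consumer confidence → tax burden → port throughput → inflation rate) and to crime rate (consumer confidence → broadband penetration → crime rate), so it is a common cause of both — a confounder.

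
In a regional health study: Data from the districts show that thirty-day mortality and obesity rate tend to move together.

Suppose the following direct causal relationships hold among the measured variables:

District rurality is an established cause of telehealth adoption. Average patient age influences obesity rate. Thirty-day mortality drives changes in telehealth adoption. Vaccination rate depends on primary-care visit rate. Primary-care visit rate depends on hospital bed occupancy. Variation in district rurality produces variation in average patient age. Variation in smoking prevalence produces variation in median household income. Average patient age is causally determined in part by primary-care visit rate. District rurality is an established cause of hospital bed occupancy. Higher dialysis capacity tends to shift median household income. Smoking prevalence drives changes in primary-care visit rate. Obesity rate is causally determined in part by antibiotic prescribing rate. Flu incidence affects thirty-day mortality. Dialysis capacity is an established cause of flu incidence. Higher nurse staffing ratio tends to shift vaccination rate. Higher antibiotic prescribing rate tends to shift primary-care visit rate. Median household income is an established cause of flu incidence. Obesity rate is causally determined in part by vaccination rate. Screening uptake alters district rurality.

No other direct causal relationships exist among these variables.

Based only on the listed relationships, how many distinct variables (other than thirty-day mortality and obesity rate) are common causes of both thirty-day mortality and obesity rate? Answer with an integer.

The common causes are: smoking prevalence (to thirty-day mortality via smoking prevalence → median household income → flu incidence → thirty-day mortality; to obesity rate via smoking prevalence → primary-care visit rate → average patient age → obesity rate).
Every other variable lacks a causal path to at least one of thirty-day mortality and obesity rate.

1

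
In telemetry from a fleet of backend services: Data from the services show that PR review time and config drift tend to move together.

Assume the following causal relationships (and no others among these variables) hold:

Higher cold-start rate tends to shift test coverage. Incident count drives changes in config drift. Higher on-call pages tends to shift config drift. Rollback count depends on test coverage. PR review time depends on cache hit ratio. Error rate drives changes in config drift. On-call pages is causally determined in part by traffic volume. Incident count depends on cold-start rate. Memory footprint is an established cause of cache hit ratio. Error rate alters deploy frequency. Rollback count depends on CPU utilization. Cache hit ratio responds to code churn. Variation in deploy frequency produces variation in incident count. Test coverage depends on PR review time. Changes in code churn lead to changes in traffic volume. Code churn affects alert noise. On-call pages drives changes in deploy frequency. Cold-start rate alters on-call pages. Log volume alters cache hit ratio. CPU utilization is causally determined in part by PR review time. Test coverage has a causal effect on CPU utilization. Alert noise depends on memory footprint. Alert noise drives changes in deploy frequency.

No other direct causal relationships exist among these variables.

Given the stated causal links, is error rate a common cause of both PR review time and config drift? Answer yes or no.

Error rate has no stated causal path to PR review time. A confounder must cause both variables, so error rate does not qualify.

no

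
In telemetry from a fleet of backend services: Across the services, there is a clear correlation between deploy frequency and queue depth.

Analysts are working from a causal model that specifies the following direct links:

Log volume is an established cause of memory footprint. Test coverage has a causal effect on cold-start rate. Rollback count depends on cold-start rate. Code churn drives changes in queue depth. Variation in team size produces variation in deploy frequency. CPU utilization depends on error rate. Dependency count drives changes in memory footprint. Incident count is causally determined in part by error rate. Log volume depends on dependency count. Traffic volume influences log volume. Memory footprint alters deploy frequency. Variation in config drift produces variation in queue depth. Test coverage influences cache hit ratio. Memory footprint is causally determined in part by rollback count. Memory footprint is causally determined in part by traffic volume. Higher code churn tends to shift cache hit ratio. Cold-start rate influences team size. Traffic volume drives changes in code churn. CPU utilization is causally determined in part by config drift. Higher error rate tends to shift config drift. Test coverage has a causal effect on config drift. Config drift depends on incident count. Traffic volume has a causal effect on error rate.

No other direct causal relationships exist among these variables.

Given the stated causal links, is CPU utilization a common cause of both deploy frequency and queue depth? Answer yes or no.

no

CPU utilization has no stated causal path to either deploy frequency or queue depth. A confounder must cause both variables, so CPU utilization does not qualify.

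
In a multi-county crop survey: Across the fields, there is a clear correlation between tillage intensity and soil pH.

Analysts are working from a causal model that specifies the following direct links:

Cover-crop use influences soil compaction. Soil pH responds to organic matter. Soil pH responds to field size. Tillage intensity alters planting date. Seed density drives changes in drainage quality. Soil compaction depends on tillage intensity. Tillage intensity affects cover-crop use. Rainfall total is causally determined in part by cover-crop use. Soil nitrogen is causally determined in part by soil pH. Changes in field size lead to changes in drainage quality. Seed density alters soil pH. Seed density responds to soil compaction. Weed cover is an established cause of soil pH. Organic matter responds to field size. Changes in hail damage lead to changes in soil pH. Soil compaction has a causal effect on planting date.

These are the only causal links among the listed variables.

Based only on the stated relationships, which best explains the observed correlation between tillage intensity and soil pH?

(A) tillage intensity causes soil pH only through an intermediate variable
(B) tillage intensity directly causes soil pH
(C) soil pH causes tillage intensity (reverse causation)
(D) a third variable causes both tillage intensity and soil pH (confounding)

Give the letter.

Tillage intensity reaches soil pH through tillage intensity → soil compaction → seed density → soil pH — an indirect causal chain with no direct tillage intensity → soil pH link. No variable causes both tillage intensity and soil pH, so confounding is ruled out; the effect is mediated.

A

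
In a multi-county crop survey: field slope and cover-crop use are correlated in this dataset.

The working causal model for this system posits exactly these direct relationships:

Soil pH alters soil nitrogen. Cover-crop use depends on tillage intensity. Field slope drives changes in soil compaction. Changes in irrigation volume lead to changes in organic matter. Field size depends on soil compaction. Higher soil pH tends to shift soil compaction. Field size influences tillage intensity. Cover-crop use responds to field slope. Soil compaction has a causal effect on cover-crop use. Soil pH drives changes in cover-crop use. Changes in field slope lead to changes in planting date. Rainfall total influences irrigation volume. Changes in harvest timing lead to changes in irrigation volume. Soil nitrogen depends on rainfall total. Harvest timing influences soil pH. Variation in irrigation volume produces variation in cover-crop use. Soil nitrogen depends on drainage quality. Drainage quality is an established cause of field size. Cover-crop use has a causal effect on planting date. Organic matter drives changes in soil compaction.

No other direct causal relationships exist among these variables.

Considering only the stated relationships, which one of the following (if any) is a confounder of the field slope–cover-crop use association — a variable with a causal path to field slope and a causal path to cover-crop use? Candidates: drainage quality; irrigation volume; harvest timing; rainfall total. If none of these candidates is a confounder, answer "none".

none

None of the listed candidates has causal paths to both field slope and cover-crop use in the stated relationships, so none is a common cause.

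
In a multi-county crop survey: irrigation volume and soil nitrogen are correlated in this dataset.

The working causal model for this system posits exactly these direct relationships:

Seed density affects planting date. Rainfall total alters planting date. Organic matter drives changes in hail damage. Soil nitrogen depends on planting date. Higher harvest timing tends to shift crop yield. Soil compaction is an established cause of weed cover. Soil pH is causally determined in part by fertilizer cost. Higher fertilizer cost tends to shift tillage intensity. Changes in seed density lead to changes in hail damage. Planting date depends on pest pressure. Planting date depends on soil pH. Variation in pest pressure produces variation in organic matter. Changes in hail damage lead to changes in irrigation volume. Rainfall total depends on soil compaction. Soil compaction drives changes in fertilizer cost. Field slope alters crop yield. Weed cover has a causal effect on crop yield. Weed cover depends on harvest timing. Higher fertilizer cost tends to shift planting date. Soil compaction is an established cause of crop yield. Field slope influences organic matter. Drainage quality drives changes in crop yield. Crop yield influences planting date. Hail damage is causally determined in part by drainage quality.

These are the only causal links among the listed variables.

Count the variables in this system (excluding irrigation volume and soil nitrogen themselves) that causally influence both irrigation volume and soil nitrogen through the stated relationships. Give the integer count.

The common causes are: drainage quality (to irrigation volume via drainage quality → hail damage → irrigation volume; to soil nitrogen via drainage quality → crop yield → planting date → soil nitrogen); field slope (to irrigation volume via field slope → organic matter → hail damage → irrigation volume; to soil nitrogen via field slope → crop yield → planting date → soil nitrogen); pest pressure (to irrigation volume via pest pressure → organic matter → hail damage → irrigation volume; to soil nitrogen via pest pressure → planting date → soil nitrogen); seed density (to irrigation volume via seed density → hail damage → irrigation volume; to soil nitrogen via seed density → planting date → soil nitrogen).
Every other variable lacks a causal path to at least one of irrigation volume and soil nitrogen.

4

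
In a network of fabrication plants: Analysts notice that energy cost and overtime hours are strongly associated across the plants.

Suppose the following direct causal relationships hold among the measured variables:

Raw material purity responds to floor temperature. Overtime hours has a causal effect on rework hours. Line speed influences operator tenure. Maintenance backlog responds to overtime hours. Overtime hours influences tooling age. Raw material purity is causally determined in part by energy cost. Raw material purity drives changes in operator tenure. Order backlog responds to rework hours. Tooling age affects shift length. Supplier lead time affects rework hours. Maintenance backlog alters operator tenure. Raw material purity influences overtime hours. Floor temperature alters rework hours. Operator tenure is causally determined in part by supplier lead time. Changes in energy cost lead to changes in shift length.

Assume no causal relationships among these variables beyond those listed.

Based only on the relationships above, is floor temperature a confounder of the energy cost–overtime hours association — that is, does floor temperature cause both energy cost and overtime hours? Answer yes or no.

Floor temperature has no stated causal path to energy cost. A confounder must cause both variables, so floor temperature does not qualify.

no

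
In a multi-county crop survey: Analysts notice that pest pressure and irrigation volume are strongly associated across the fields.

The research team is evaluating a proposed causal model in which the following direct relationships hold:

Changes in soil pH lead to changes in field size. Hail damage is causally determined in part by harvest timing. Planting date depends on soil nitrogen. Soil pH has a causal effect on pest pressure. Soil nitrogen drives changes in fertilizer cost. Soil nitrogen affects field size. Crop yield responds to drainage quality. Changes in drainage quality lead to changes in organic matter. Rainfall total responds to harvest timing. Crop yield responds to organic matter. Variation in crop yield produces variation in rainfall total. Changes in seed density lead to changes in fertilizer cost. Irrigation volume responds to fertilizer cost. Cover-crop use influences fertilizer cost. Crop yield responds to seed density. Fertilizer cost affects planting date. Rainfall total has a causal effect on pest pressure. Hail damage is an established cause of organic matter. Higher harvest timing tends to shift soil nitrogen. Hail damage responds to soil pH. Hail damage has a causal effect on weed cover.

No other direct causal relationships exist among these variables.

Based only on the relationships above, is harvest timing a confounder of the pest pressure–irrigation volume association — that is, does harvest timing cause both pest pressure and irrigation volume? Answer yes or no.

Harvest timing has a causal path to pest pressure (harvest timing → rainfall total → pest pressure) and to irrigation volume (harvest timing → soil nitrogen → fertilizer cost → irrigation volume), so it is a common cause of both — a confounder.

yes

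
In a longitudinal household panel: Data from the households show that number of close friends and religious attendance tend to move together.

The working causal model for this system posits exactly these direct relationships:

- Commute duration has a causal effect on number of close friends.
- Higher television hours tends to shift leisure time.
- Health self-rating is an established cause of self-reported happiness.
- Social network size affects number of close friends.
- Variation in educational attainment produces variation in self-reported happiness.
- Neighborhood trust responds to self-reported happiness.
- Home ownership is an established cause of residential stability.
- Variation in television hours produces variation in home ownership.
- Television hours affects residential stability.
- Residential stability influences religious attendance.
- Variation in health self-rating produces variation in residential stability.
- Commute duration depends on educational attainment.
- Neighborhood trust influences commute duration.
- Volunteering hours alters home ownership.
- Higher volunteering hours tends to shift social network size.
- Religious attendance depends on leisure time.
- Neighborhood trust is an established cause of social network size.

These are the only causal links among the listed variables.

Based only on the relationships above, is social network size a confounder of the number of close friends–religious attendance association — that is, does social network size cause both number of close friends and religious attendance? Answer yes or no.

Social network size has no stated causal path to religious attendance. A confounder must cause both variables, so social network size does not qualify.

no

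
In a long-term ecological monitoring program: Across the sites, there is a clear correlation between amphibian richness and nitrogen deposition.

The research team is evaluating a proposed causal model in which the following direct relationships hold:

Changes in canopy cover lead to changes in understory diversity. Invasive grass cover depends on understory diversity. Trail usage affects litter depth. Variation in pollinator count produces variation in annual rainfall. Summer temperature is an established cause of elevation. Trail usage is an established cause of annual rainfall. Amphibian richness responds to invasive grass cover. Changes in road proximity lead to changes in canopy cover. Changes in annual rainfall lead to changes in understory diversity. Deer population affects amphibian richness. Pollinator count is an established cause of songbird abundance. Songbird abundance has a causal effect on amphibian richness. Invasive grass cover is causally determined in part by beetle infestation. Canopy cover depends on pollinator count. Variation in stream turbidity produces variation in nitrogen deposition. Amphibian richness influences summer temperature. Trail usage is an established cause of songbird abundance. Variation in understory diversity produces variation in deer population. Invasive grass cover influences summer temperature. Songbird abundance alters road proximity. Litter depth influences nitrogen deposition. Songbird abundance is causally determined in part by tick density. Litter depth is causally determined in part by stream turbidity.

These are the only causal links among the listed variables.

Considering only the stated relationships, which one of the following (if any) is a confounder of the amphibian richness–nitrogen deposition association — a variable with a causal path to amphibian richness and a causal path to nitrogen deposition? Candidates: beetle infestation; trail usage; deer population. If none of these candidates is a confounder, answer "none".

trail usage

Trail usage causes amphibian richness (trail usage → songbird abundance → amphibian richness) and also causes nitrogen deposition (trail usage → litter depth → nitrogen deposition); it is a common cause of both.
Each of the other candidates lacks a causal path to at least one of amphibian richness and nitrogen deposition, so they do not confound the relationship.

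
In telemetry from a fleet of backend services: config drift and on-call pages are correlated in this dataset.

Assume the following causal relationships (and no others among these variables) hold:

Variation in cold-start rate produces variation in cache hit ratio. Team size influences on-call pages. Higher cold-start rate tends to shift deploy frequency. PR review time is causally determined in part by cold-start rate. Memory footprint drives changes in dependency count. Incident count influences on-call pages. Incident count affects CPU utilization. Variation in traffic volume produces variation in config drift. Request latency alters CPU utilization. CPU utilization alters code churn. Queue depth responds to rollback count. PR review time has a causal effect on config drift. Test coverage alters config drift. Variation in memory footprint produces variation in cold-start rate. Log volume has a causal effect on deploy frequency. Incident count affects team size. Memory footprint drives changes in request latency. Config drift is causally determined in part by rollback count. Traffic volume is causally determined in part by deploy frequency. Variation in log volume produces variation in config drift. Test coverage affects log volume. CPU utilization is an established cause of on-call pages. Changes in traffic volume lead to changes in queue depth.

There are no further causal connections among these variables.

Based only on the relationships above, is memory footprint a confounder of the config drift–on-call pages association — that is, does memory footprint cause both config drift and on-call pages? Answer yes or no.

Memory footprint has a causal path to config drift (memory footprint → cold-start rate → PR review time → config drift) and to on-call pages (memory footprint → request latency → CPU utilization → on-call pages), so it is a common cause of both — a confounder.

yes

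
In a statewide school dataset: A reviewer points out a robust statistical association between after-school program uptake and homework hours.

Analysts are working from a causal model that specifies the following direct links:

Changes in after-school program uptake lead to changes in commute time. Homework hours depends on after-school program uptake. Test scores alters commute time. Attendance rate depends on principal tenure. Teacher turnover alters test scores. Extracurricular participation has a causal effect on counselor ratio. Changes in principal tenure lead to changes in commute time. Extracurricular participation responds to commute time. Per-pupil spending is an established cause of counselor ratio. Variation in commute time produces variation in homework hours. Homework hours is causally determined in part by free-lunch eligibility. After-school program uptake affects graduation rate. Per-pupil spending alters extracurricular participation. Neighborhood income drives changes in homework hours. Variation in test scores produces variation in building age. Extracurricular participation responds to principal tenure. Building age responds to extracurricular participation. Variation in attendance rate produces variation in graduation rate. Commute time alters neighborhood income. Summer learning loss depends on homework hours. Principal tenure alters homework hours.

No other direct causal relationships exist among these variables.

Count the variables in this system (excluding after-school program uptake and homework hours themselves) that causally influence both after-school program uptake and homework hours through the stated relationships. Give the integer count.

0

No listed variable has a causal path to both after-school program uptake and homework hours, so there are no common causes.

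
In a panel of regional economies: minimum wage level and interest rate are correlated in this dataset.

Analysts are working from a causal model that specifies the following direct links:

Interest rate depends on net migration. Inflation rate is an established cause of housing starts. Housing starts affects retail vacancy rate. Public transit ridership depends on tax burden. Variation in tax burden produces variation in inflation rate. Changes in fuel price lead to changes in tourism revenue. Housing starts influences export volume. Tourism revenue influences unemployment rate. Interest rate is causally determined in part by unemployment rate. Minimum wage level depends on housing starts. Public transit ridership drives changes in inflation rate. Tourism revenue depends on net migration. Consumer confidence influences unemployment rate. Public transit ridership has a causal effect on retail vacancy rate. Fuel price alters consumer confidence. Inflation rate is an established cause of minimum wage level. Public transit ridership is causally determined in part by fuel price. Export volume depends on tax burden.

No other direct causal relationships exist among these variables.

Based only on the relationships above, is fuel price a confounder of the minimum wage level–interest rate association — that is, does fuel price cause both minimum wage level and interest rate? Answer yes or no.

Fuel price has a causal path to minimum wage level (fuel price → public transit ridership → inflation rate → minimum wage level) and to interest rate (fuel price → tourism revenue → unemployment rate → interest rate), so it is a common cause of both — a confounder.

yes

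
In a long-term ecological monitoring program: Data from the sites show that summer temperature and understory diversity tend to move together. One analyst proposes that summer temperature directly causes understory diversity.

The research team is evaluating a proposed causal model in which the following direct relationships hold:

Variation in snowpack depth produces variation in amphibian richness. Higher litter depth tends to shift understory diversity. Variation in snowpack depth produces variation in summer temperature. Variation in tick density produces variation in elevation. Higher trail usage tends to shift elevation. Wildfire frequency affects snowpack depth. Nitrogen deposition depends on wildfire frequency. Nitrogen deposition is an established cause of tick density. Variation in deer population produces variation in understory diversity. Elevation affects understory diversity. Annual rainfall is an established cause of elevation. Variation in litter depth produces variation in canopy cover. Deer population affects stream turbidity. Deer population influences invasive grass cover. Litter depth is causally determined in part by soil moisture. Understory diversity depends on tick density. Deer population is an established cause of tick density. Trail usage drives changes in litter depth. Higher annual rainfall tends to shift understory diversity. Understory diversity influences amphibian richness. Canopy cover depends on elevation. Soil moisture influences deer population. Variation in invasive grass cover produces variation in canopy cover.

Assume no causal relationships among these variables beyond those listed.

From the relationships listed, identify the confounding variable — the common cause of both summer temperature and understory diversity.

Wildfire frequency has a causal path to summer temperature (wildfire frequency → snowpack depth → summer temperature) and a separate causal path to understory diversity (wildfire frequency → nitrogen deposition → tick density → understory diversity), so it is a common cause of both.
No stated relationship gives summer temperature a causal route to understory diversity, so the correlation is explained by the shared upstream cause rather than a direct effect.

wildfire frequency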